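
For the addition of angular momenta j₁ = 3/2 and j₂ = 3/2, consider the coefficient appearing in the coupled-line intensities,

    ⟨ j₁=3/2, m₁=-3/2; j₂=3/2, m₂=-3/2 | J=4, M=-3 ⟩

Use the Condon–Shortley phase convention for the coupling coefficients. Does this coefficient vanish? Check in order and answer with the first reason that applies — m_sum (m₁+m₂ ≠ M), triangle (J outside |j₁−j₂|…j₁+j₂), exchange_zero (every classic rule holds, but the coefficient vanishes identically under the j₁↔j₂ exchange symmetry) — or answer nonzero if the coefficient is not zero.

m-sum: m₁+m₂ = -3/2+(-3/2) = -3, M = -3  ✓
triangle: need |j₁−j₂| ≤ J ≤ j₁+j₂, i.e. J ∈ [0, 3]; J = 4 is outside ✗ ⇒ coefficient is 0

triangle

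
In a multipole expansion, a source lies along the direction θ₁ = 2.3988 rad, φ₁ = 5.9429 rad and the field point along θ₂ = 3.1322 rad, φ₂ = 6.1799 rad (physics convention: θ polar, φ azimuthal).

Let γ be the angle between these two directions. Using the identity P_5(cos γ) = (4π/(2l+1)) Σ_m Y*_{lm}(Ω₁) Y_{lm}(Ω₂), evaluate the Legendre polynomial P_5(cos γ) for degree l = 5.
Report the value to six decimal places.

-0.412535

Term-by-term m-sum for l=5 (normalisation 4π/11 = 1.142397):
  term(m=-5) = +0.000000-0.000000i   from Y*(Ω₁)=-0.008557-0.065129i, Y(Ω₂)=+0.000000+0.000000i
  term(m=-4) = +0.000000-0.000000i   from Y*(Ω₁)=-0.047083+0.221272i, Y(Ω₂)=-0.000000-0.000000i
  term(m=-3) = +0.000001-0.000001i   from Y*(Ω₁)=+0.217210-0.354327i, Y(Ω₂)=+0.000002+0.000001i
  term(m=-2) = +0.000095-0.000049i   from Y*(Ω₁)=-0.278573+0.225534i, Y(Ω₂)=-0.000293-0.000061i
  term(m=-1) = -0.002098+0.000507i   from Y*(Ω₁)=-0.084558+0.029939i, Y(Ω₂)=+0.023930+0.002480i
  term(m=+0) = -0.357110+0.000000i   from Y*(Ω₁)=+0.381943-0.000000i, Y(Ω₂)=-0.934984+0.000000i
  term(m=+1) = -0.002098-0.000507i   from Y*(Ω₁)=+0.084558+0.029939i, Y(Ω₂)=-0.023930+0.002480i
  term(m=+2) = +0.000095+0.000049i   from Y*(Ω₁)=-0.278573-0.225534i, Y(Ω₂)=-0.000293+0.000061i
  term(m=+3) = +0.000001+0.000001i   from Y*(Ω₁)=-0.217210-0.354327i, Y(Ω₂)=-0.000002+0.000001i
  term(m=+4) = +0.000000+0.000000i   from Y*(Ω₁)=-0.047083-0.221272i, Y(Ω₂)=-0.000000+0.000000i
  term(m=+5) = +0.000000+0.000000i   from Y*(Ω₁)=+0.008557-0.065129i, Y(Ω₂)=-0.000000+0.000000i
Σ over m = -0.361114+0.000000i; ×(4π/11) → -0.412535+0.000000i. Real part: -0.412535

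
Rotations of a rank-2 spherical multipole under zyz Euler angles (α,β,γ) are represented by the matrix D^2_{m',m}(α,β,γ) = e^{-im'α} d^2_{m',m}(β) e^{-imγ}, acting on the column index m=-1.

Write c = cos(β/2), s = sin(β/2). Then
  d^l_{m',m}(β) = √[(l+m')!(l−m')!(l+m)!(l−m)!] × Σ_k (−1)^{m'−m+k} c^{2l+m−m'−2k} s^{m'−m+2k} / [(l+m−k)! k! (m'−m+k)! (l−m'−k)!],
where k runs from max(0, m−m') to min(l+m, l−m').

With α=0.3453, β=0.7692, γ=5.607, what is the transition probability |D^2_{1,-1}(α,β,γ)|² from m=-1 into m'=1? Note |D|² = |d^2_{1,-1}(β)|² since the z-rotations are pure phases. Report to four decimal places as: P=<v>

P=0.1177

First d^2_{1,-1}(β=0.7692), then the phase factors e^{-i(1)α} and e^{-i(-1)γ}:
With c≡cos(β/2)=0.926949 and s≡sin(β/2)=0.375188, N=[6·1·1·6]^{1/2}=6.000000
k: max(0,(-1)−(1))=0 … min(2+(-1),2−(1))=1
  k=0: (−1)^2·6.0000/(2)·0.9269^2·0.3752^2 = +0.362854
  k=1: (−1)^3·6.0000/(6)·0.9269^0·0.3752^4 = -0.019815
d^2_{1,-1}(0.7692) = +0.362854 -0.019815 = +0.343038
|D^2_{1,-1}|² = |d^2_{1,-1}(β)|² = (+0.343038)² = 0.117675 (the z-rotation phases have unit modulus)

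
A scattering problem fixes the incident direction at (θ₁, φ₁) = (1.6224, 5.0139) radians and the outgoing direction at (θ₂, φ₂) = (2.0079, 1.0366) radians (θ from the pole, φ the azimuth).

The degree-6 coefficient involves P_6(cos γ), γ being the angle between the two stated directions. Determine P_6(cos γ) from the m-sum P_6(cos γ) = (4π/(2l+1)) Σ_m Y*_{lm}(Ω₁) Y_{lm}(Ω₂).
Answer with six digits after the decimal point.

0.206353

Summing Y*_{l m}(θ₁,φ₁)·Y_{l m}(θ₂,φ₂) over m ∈ [−6, 6]; prefactor 4π/(2·6+1) = 0.966644:
  [-6]  conj(Y_{6,-6})(Ω₁) = 0.11311 - 0.46570j ; Y_{6,-6}(Ω₂) = 0.26660 + 0.01697j ; Δ = 0.03806 - 0.12224j
  [-5]  conj(Y_{6,-5})(Ω₁) = -0.08557 + 0.00542j ; Y_{6,-5}(Ω₂) = -0.19606 - 0.38539j ; Δ = 0.01887 + 0.03192j
  [-4]  conj(Y_{6,-4})(Ω₁) = -0.12289 - 0.32184j ; Y_{6,-4}(Ω₂) = -0.12518 + 0.19704j ; Δ = 0.07880 + 0.01607j
  [-3]  conj(Y_{6,-3})(Ω₁) = -0.07815 + 0.06144j ; Y_{6,-3}(Ω₂) = -0.21086 - 0.00671j ; Δ = 0.01689 - 0.01243j
  [-2]  conj(Y_{6,-2})(Ω₁) = -0.25479 - 0.17544j ; Y_{6,-2}(Ω₂) = 0.15008 + 0.27316j ; Δ = 0.00968 - 0.09593j
  [-1]  conj(Y_{6,-1})(Ω₁) = -0.03101 + 0.09971j ; Y_{6,-1}(Ω₂) = -0.05501 + 0.09298j ; Δ = -0.00757 - 0.00837j
  [+0]  conj(Y_{6,0})(Ω₁) = -0.30023 + 0.00000j ; Y_{6,0}(Ω₂) = 0.31974 + 0.00000j ; Δ = -0.09600 + 0.00000j
  [+1]  conj(Y_{6,1})(Ω₁) = 0.03101 + 0.09971j ; Y_{6,1}(Ω₂) = 0.05501 + 0.09298j ; Δ = -0.00757 + 0.00837j
  [+2]  conj(Y_{6,2})(Ω₁) = -0.25479 + 0.17544j ; Y_{6,2}(Ω₂) = 0.15008 - 0.27316j ; Δ = 0.00968 + 0.09593j
  [+3]  conj(Y_{6,3})(Ω₁) = 0.07815 + 0.06144j ; Y_{6,3}(Ω₂) = 0.21086 - 0.00671j ; Δ = 0.01689 + 0.01243j
  [+4]  conj(Y_{6,4})(Ω₁) = -0.12289 + 0.32184j ; Y_{6,4}(Ω₂) = -0.12518 - 0.19704j ; Δ = 0.07880 - 0.01607j
  [+5]  conj(Y_{6,5})(Ω₁) = 0.08557 + 0.00542j ; Y_{6,5}(Ω₂) = 0.19606 - 0.38539j ; Δ = 0.01887 - 0.03192j
  [+6]  conj(Y_{6,6})(Ω₁) = 0.11311 + 0.46570j ; Y_{6,6}(Ω₂) = 0.26660 - 0.01697j ; Δ = 0.03806 + 0.12224j
Σ over m = 0.21347 - 0.00000j; ×(4π/13) → 0.20635 - 0.00000j. Real part: 0.206353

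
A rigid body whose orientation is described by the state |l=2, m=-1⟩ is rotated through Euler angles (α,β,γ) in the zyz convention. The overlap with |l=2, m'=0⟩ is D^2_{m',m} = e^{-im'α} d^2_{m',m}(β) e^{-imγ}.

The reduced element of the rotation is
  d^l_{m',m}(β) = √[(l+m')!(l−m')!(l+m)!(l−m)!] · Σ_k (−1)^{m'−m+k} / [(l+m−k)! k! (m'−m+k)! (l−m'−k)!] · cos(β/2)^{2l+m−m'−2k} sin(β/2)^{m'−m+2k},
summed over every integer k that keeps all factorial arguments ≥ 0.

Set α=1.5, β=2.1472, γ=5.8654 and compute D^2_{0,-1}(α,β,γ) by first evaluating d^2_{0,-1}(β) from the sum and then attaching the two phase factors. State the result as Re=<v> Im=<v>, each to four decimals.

Re=0.5115 Im=-0.2271

D^2_{0,-1}(1.5000,2.1472,5.8654) = e^{-i·0·1.5000}·d^2_{0,-1}(2.1472)·e^{-i·-1·5.8654}. Compute d first:
With c≡cos(β/2)=0.476963 and s≡sin(β/2)=0.878923, N=[2·2·1·6]^{1/2}=4.898979
k: max(0,(-1)−(0))=0 … min(2+(-1),2−(0))=1
  k=0: (−1)^1·4.8990/(2)·0.4770^3·0.8789^1 = -0.233605
  k=1: (−1)^2·4.8990/(2)·0.4770^1·0.8789^3 = +0.793256
d^2_{0,-1}(2.1472) = -0.233605 +0.793256 = +0.559652
Phases: e^{-i·(0)·1.5000}=+1.000000+0.000000i, e^{-i·(-1)·5.8654}=+0.913990-0.405737i ⇒ D=+0.511516-0.227071i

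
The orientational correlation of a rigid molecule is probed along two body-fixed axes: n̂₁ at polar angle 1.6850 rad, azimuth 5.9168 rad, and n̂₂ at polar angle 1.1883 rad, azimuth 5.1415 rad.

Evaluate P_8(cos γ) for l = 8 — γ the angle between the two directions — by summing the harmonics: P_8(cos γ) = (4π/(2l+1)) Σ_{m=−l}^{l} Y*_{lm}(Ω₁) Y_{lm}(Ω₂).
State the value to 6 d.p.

0.248153

Term-by-term m-sum for l=8 (normalisation 4π/17 = 0.739198):
  m=-8: Y*=-0.47837 - 0.10222j  Y=-0.27094 + 0.08123j  product 0.13791 - 0.01117j
  m=-7: Y*=0.18811 + 0.12241j  Y=-0.06253 + 0.45087j  product -0.06696 + 0.07716j
  m=-6: Y*=0.17111 + 0.23592j  Y=0.22059 + 0.14044j  product 0.00461 + 0.07607j
  m=-5: Y*=-0.06495 - 0.24305j  Y=-0.15938 + 0.10323j  product 0.03544 + 0.03203j
  m=-4: Y*=0.02331 - 0.22068j  Y=0.04948 + 0.33735j  product 0.07560 - 0.00306j
  m=-3: Y*=-0.11836 + 0.23206j  Y=-0.03371 - 0.00982j  product 0.00627 - 0.00666j
  m=-2: Y*=-0.14087 + 0.12677j  Y=-0.21936 + 0.25389j  product -0.00128 - 0.06357j
  m=-1: Y*=0.24586 - 0.09434j  Y=0.01267 + 0.02768j  product 0.00573 + 0.00561j
  m=+0: Y*=0.17974 + 0.00000j  Y=-0.32795 + 0.00000j  product -0.05894 + 0.00000j
  m=+1: Y*=-0.24586 - 0.09434j  Y=-0.01267 + 0.02768j  product 0.00573 - 0.00561j
  m=+2: Y*=-0.14087 - 0.12677j  Y=-0.21936 - 0.25389j  product -0.00128 + 0.06357j
  m=+3: Y*=0.11836 + 0.23206j  Y=0.03371 - 0.00982j  product 0.00627 + 0.00666j
  m=+4: Y*=0.02331 + 0.22068j  Y=0.04948 - 0.33735j  product 0.07560 + 0.00306j
  m=+5: Y*=0.06495 - 0.24305j  Y=0.15938 + 0.10323j  product 0.03544 - 0.03203j
  m=+6: Y*=0.17111 - 0.23592j  Y=0.22059 - 0.14044j  product 0.00461 - 0.07607j
  m=+7: Y*=-0.18811 + 0.12241j  Y=0.06253 + 0.45087j  product -0.06696 - 0.07716j
  m=+8: Y*=-0.47837 + 0.10222j  Y=-0.27094 - 0.08123j  product 0.13791 + 0.01117j
Total Σ_m = 0.33571 + 0.00000j. Multiply by 0.739198: 0.24815 + 0.00000j. P_8(cos γ) = 0.248153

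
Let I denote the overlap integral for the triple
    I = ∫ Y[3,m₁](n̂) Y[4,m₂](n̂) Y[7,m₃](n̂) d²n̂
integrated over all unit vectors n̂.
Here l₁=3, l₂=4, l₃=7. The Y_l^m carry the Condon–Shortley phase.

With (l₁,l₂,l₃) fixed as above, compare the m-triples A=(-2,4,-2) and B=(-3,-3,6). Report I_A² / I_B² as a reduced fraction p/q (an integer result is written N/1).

Same 3,4,7: normalisation and zero-m 3j drop out of the ratio.
A: Δ: 0! 6! 8! / 15! → 1/45045; sum: t=0:+1/4838400 = 1/4838400; 3j²(3 4 7; -2 4 -2) = Δ·Π!·Σ² = 1/5005  (sign -1)
B: Δ: 0! 6! 8! / 15! → 1/45045; sum: t=0:+1/3628800 = 1/3628800; 3j²(3 4 7; -3 -3 6) = Δ·Π!·Σ² = 4/105  (sign -1)
I_A²/I_B² = (1/5005)/(4/105) = 3/572

3/572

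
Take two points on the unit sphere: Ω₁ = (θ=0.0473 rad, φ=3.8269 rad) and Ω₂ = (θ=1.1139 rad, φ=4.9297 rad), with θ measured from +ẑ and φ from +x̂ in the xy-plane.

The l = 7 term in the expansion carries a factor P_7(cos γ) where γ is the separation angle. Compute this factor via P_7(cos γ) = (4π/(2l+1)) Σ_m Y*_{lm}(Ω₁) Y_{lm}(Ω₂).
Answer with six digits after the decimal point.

0.134381

Term-by-term m-sum for l=7 (normalisation 4π/15 = 0.837758):
  [-7]  conj(Y_{7,-7})(Ω₁) = -0.00000 + 0.00000j ; Y_{7,-7}(Ω₂) = -0.23413 - 0.01163j ; Δ = 0.00000 - 0.00000j
  [-6]  conj(Y_{7,-6})(Ω₁) = -0.00000 - 0.00000j ; Y_{7,-6}(Ω₂) = -0.11373 + 0.41591j ; Δ = 0.00000 - 0.00000j
  [-5]  conj(Y_{7,-5})(Ω₁) = 0.00000 + 0.00000j ; Y_{7,-5}(Ω₂) = 0.28924 + 0.15215j ; Δ = 0.00000 + 0.00000j
  [-4]  conj(Y_{7,-4})(Ω₁) = -0.00003 + 0.00001j ; Y_{7,-4}(Ω₂) = -0.06368 + 0.07537j ; Δ = 0.00000 - 0.00000j
  [-3]  conj(Y_{7,-3})(Ω₁) = 0.00043 - 0.00082j ; Y_{7,-3}(Ω₂) = 0.21485 + 0.28149j ; Δ = 0.00032 - 0.00005j
  [-2]  conj(Y_{7,-2})(Ω₁) = 0.00331 + 0.01630j ; Y_{7,-2}(Ω₂) = 0.05003 - 0.02322j ; Δ = 0.00054 + 0.00074j
  [-1]  conj(Y_{7,-1})(Ω₁) = -0.14740 - 0.12050j ; Y_{7,-1}(Ω₂) = 0.07029 + 0.31832j ; Δ = 0.02800 - 0.05539j
  [+0]  conj(Y_{7,0})(Ω₁) = 1.05859 + 0.00000j ; Y_{7,0}(Ω₂) = 0.09699 + 0.00000j ; Δ = 0.10267 + 0.00000j
  [+1]  conj(Y_{7,1})(Ω₁) = 0.14740 - 0.12050j ; Y_{7,1}(Ω₂) = -0.07029 + 0.31832j ; Δ = 0.02800 + 0.05539j
  [+2]  conj(Y_{7,2})(Ω₁) = 0.00331 - 0.01630j ; Y_{7,2}(Ω₂) = 0.05003 + 0.02322j ; Δ = 0.00054 - 0.00074j
  [+3]  conj(Y_{7,3})(Ω₁) = -0.00043 - 0.00082j ; Y_{7,3}(Ω₂) = -0.21485 + 0.28149j ; Δ = 0.00032 + 0.00005j
  [+4]  conj(Y_{7,4})(Ω₁) = -0.00003 - 0.00001j ; Y_{7,4}(Ω₂) = -0.06368 - 0.07537j ; Δ = 0.00000 + 0.00000j
  [+5]  conj(Y_{7,5})(Ω₁) = -0.00000 + 0.00000j ; Y_{7,5}(Ω₂) = -0.28924 + 0.15215j ; Δ = 0.00000 - 0.00000j
  [+6]  conj(Y_{7,6})(Ω₁) = -0.00000 + 0.00000j ; Y_{7,6}(Ω₂) = -0.11373 - 0.41591j ; Δ = 0.00000 + 0.00000j
  [+7]  conj(Y_{7,7})(Ω₁) = 0.00000 + 0.00000j ; Y_{7,7}(Ω₂) = 0.23413 - 0.01163j ; Δ = 0.00000 + 0.00000j
Accumulated sum 0.16041 + 0.00000j; after 4π/(2l+1) scaling, 0.13438 + 0.00000j ⇒ P_7 = 0.134381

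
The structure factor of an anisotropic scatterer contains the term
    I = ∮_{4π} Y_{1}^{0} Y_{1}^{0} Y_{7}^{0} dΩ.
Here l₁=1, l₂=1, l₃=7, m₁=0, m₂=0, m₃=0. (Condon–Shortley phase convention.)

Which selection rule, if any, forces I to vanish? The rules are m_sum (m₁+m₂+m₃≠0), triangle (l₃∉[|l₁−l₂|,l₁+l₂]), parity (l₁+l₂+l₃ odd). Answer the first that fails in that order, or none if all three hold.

triangle

m₁+m₂+m₃ = 0 + 0 + 0 = 0  ✓
triangle: need |l₁−l₂| ≤ l₃ ≤ l₁+l₂ = [0,2]; l₃=7 is outside  ✗
parity: l₁+l₂+l₃ = 9 is odd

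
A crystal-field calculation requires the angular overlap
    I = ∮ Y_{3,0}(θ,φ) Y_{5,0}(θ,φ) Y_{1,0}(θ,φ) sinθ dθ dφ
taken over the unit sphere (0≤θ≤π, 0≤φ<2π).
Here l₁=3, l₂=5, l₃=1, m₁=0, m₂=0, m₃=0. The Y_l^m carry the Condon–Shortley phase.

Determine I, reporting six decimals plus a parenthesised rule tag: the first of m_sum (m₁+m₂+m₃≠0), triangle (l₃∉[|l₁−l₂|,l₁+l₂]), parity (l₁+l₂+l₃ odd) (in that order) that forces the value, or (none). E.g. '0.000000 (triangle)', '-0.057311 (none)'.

|3−5|≤1≤3+5 violated ⇒ I = 0

0.000000 (triangle)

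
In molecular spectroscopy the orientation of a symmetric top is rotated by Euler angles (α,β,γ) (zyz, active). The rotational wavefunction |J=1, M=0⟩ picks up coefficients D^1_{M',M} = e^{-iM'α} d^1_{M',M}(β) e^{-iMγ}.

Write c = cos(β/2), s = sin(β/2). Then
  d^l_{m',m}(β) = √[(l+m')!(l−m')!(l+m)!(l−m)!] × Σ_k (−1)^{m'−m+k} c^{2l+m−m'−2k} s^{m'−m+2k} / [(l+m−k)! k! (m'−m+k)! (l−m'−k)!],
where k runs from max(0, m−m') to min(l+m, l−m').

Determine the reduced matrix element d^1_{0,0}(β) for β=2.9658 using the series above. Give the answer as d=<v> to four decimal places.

d^1_{0,0}(β=2.9658) via the finite sum:
With c≡cos(β/2)=0.087783 and s≡sin(β/2)=0.996140, N=[1·1·1·1]^{1/2}=1.000000
k: max(0,(0)−(0))=0 … min(1+(0),1−(0))=1
  k=0: (−1)^0·1.0000/(1)·0.0878^2·0.9961^0 = +0.007706
  k=1: (−1)^1·1.0000/(1)·0.0878^0·0.9961^2 = -0.992294
d^1_{0,0}(2.9658) = +0.007706 -0.992294 = -0.984588

d=-0.9846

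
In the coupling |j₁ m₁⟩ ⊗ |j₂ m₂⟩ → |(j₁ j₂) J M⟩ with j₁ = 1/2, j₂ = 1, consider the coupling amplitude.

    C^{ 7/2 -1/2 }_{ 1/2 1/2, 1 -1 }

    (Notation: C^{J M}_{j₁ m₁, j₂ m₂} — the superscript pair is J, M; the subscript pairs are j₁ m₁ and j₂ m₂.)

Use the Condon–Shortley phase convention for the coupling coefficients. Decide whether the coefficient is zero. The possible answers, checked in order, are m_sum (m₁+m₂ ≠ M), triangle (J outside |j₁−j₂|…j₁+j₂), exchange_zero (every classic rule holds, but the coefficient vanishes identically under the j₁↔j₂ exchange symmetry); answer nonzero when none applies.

triangle

m-sum: m₁+m₂ = 1/2+(-1) = -1/2, M = -1/2  ✓
triangle: need |j₁−j₂| ≤ J ≤ j₁+j₂, i.e. J ∈ [1/2, 3/2]; J = 7/2 is outside ✗ ⇒ coefficient is 0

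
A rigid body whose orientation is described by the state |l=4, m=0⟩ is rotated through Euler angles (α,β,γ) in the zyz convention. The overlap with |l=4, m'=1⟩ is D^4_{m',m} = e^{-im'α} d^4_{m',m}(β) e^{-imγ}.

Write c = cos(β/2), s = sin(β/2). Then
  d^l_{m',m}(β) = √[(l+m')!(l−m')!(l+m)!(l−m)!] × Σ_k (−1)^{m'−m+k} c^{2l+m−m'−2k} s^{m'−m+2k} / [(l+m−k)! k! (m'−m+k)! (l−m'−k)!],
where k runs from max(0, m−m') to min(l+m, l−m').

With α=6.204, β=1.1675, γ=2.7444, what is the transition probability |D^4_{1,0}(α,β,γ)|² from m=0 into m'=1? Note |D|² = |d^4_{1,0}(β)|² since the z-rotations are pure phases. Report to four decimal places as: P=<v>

Split into d^4_{1,0}(β=1.1675) × two z-phases.
With c≡cos(β/2)=0.834402 and s≡sin(β/2)=0.551157, N=[120·6·24·24]^{1/2}=643.987578
Admissible k: 0..3 (factorial args all ≥0)
  k=0: (−1)^1·643.9876/(144)·0.8344^7·0.5512^1 = -0.694091
  k=1: (−1)^2·643.9876/(24)·0.8344^5·0.5512^3 = +1.817053
  k=2: (−1)^3·643.9876/(24)·0.8344^3·0.5512^5 = -0.792807
  k=3: (−1)^4·643.9876/(144)·0.8344^1·0.5512^7 = +0.057652
d^4_{1,0}(1.1675) = -0.694091 +1.817053 -0.792807 +0.057652 = +0.387807
|D^4_{1,0}|² = |d^4_{1,0}(β)|² = (+0.387807)² = 0.150394 (the z-rotation phases have unit modulus)

P=0.1504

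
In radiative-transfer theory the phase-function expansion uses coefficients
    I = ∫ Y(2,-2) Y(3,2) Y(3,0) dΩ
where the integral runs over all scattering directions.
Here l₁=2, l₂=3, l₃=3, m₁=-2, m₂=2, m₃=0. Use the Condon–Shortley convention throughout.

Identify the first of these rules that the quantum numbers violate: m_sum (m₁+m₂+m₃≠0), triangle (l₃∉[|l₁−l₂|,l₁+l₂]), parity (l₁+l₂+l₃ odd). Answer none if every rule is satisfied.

Σmᵢ = 0  ✓
l₃∈[|l₁−l₂|,l₁+l₂]=[1,5], have l₃=3  ✓
Σlᵢ = 8 ⇒ even  ✓

none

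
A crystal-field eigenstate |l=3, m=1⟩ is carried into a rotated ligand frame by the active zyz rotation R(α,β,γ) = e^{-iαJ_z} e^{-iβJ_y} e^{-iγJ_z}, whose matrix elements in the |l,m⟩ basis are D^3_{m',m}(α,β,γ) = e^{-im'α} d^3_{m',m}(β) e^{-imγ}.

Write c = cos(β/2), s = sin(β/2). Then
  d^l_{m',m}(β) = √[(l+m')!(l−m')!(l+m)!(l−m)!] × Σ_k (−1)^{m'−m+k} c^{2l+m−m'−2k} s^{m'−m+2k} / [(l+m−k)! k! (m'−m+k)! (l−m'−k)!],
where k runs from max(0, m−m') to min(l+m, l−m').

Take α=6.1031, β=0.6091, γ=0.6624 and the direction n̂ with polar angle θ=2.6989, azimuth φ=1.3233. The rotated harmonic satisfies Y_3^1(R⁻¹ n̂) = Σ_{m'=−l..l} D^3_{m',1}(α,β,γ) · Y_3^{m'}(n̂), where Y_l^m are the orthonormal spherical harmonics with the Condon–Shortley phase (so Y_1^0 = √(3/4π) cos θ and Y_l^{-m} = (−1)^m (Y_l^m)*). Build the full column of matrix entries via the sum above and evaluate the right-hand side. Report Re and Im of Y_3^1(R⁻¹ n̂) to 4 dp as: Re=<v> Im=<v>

Need the full column D^3_{m',1} for m'=−3..3 at α=6.1031, β=0.6091, γ=0.6624.
cos(β/2)=0.953982, sin(β/2)=0.299864
d^3_{-3,1}: single k=4 term ⇒ +0.028499;  D = +0.010256-0.026589i
d^3_{-2,1}: k∈[3..4] ⇒ +0.148055 -0.007314 = +0.140741;  D = +0.073350-0.120115i
d^3_{-1,1}: k∈[2..4] ⇒ +0.446849 -0.058866 +0.000727 = +0.388709;  D = +0.258729-0.290094i
d^3_{0,1}: k∈[1..3] ⇒ +0.820759 -0.243279 +0.008012 = +0.585492;  D = +0.461671-0.360084i
d^3_{1,1}: k∈[0..2] ⇒ +0.753774 -0.595798 +0.044150 = +0.202126;  D = +0.179068-0.093752i
d^3_{2,1}: k∈[0..1] ⇒ -0.749247 +0.148055 = -0.601192;  D = -0.573943+0.178944i
d^3_{3,1}: single k=0 term ⇒ +0.288440;  D = +0.286291-0.035144i
Y_3^{m'}(θ=2.6989,φ=1.3233) and Σ D·Y over m':
  (+0.0103-0.0266i)·(-0.0222+0.0242i)  (+0.0734-0.1201i)·(+0.1491+0.0805i)  (+0.2587-0.2901i)·(+0.1045-0.4137i)  (+0.4617-0.3601i)·(-0.3650+0.0000i)  (+0.1791-0.0938i)·(-0.1045-0.4137i)  (-0.5739+0.1789i)·(+0.1491-0.0805i)  (+0.2863-0.0351i)·(+0.0222+0.0242i)
Y_3^1(R⁻¹ n̂) = -0.361964-0.002370i

Re=-0.3620 Im=-0.0024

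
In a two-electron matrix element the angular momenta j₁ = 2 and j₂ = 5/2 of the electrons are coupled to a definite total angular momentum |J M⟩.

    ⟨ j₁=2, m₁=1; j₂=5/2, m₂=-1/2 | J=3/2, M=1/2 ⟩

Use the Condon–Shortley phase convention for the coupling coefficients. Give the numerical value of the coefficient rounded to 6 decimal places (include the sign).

j₁+j₂−J=3  J+j₁−j₂=1  J−j₁+j₂=2  j₁+j₂+J+1=7
(j₁±m₁, j₂±m₂, J±M) = (3,1,2,3,2,1)
P² = 48/35
sum k=0..1:
  [0] +1/12 = 1/12
  [1] −1/2 = -1/2
S = -5/12
C² = P²·S² = 5/21 ; C = -0.487950

-0.487950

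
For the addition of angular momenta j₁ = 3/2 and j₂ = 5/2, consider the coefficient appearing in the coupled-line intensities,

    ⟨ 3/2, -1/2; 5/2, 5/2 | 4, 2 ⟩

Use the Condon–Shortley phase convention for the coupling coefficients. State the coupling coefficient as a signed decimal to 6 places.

j₁+j₂−J=0  J+j₁−j₂=3  J−j₁+j₂=5  j₁+j₂+J+1=9
(j₁±m₁, j₂±m₂, J±M) = (1,2,5,0,6,2)
P² = 43200/7
sum k=0..0:
  [0] +1/240 = 1/240
S = 1/240
C² = P²·S² = 3/28 ; C = +0.327327

+√(3/28) ≈ +0.327327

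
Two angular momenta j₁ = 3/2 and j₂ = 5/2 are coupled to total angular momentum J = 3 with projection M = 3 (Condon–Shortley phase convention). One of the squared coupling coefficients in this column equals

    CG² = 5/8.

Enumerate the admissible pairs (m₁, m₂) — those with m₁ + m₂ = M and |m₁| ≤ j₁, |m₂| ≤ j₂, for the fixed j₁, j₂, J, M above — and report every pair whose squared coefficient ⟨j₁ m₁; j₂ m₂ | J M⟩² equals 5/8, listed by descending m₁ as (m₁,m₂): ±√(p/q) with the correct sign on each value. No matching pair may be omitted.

Admissible pairs with m₁+m₂ = M = 3: (1/2,5/2), (3/2,3/2)
  (m₁,m₂)=(3/2,3/2): CG² = 3/8, CG = +√(3/8)
  (m₁,m₂)=(1/2,5/2): CG² = 5/8, CG = −√(5/8)   ← matches the target
Pairs with CG² = 5/8: (1/2,5/2): −√(5/8)

(1/2,5/2): −√(5/8)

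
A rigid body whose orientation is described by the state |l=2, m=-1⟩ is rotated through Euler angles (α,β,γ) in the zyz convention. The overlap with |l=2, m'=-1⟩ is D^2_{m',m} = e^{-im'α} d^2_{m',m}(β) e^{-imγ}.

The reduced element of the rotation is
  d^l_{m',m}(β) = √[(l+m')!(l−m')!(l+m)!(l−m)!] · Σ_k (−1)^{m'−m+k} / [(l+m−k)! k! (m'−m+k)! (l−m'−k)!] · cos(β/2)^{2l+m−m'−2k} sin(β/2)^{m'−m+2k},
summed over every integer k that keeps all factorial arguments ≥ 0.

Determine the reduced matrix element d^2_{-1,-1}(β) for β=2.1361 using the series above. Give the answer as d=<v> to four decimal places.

d=-0.4809

d^2_{-1,-1}(β=2.1361) via the finite sum:
c=cos(2.136100/2)=0.481834, s=sin(2.136100/2)=0.876263; N=√[1·6·1·6]=6.000000
Admissible k: 0..1 (factorial args all ≥0)
  k=0: (−1)^0·6.0000/(6)·0.4818^4·0.8763^0 = +0.053900
  k=1: (−1)^1·6.0000/(2)·0.4818^2·0.8763^2 = -0.534791
d^2_{-1,-1}(2.1361) = +0.053900 -0.534791 = -0.480891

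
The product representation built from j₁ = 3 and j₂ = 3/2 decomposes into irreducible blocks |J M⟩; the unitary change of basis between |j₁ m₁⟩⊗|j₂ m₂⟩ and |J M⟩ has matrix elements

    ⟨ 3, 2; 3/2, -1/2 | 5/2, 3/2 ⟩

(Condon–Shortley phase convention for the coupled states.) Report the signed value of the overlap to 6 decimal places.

+√(1/14) ≈ +0.267261

√[6·2!4!1!/8! · 5!1!1!2!4!1!] = √(288/7)
  +(−1)^0/∏(0,2,1,1,3,0)! = 1/12  (running 1/12)
  +(−1)^1/∏(1,1,0,0,4,1)! = -1/24  (running 1/24)
⟨..|..⟩ = √(288/7)·(1/24) = +0.267261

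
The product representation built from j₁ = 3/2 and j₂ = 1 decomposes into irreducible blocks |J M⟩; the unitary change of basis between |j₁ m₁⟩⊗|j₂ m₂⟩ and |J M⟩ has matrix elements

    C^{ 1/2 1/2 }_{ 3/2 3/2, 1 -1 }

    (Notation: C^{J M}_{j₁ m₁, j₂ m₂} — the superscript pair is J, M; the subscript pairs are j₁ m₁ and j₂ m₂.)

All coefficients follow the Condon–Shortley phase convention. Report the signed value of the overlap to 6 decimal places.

triangle: 2!·1!·0!/4! = 2/24
(j±m)!: 3!·0!·0!·2!·1!·0! = 12
prefactor² = (2J+1)·Δ·N² = 2
  k=0: +1/(0!·2!·0!·0!·1!·0!) = 1/2
Σ = 1/2  ⇒  CG² = 2·(1/2)² = 1/2
CG = +√(1/2) = +0.707107

+0.707107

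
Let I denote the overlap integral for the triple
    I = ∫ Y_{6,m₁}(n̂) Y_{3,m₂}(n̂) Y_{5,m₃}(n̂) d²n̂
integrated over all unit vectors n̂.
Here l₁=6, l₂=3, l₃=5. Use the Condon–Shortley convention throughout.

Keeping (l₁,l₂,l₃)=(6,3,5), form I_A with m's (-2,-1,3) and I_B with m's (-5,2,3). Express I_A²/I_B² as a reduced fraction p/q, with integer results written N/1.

49/66

Shared (l₁,l₂,l₃)=(6,3,5): N and (l;000)² cancel in I_A²/I_B².
A: Δ = 4!·8!·2!/15! = 1/675675; Racah Σ t=0..2: t=0:+1/1935360 t=1:−1/30240 t=2:+1/11520 = 1/18432; ⇒ 3j(6 3 5; -2 -1 3)² = 7/429, sgn +1
B: Δ = 4!·8!·2!/15! = 1/675675; Racah Σ t=3..4: t=3:−1/483840 t=4:+1/120960 = 1/161280; ⇒ 3j(6 3 5; -5 2 3)² = 2/91, sgn +1
I_A²/I_B² = (7/429)/(2/91) = 49/66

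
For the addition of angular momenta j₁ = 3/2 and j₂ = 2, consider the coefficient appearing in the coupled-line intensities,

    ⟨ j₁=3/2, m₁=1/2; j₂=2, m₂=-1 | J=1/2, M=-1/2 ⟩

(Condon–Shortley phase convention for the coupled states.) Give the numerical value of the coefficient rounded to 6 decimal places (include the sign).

√[2·3!0!1!/5! · 2!1!1!3!0!1!] = √(6/5)
  +(−1)^1/∏(1,2,0,0,0,1)! = -1/2  (running -1/2)
⟨..|..⟩ = √(6/5)·(-1/2) = -0.547723

−√(3/10) = -0.547723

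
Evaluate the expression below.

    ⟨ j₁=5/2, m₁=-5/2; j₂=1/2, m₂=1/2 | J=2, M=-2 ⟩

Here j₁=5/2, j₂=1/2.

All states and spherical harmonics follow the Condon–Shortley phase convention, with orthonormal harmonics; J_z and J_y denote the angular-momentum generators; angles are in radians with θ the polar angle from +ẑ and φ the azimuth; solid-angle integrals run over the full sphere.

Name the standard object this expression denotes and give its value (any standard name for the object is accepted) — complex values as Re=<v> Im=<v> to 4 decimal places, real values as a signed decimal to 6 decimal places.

Clebsch–Gordan coefficient, −√(5/6) ≈ -0.912871

This is a Clebsch–Gordan (vector-coupling) coefficient.
triangle: 1!*4!*0!/6! = 24/720
(j±m)!: 0!*5!*1!*0!*0!*4! = 2880
prefactor² = (2J+1)*Δ*N² = 480
  k=1: −1/(1!*0!*4!*0!*0!*0!) = -1/24
Σ = -1/24  ⇒  CG² = 480*(-1/24)² = 5/6
CG = −√(5/6) = -0.912871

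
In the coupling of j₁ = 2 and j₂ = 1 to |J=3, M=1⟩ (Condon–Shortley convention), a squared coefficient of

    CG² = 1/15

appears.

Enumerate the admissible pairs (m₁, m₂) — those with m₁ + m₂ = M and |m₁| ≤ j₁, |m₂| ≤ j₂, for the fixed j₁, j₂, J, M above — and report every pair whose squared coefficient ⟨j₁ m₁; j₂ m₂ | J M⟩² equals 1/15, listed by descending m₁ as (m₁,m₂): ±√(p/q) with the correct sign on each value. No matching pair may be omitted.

Admissible pairs with m₁+m₂ = M = 1: (0,1), (1,0), (2,-1)
  (m₁,m₂)=(2,-1): CG² = 1/15, CG = +√(1/15)   ← matches the target
  (m₁,m₂)=(1,0): CG² = 8/15, CG = +√(8/15)
  (m₁,m₂)=(0,1): CG² = 2/5, CG = +√(2/5)
Pairs with CG² = 1/15: (2,-1): +√(1/15)

(2,-1): +√(1/15)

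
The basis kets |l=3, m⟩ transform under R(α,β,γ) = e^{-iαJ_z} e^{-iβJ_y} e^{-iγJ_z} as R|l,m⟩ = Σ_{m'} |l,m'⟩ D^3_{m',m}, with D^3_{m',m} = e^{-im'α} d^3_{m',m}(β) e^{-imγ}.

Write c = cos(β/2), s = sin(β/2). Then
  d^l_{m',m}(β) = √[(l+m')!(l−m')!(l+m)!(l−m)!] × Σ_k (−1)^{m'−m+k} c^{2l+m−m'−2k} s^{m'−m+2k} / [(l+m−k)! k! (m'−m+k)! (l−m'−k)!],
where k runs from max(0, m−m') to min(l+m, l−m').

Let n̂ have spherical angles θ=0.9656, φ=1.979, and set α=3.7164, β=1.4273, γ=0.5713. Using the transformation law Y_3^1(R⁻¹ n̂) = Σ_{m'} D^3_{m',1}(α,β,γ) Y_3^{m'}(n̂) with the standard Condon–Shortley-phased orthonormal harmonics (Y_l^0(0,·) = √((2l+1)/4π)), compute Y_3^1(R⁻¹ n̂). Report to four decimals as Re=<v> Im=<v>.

Need the full column D^3_{m',1} for m'=−3..3 at α=3.7164, β=1.4273, γ=0.5713.
cos(β/2)=0.755978, sin(β/2)=0.654597
d^3_{-3,1}: single k=4 term ⇒ +0.406407;  D = -0.164853-0.371470i
d^3_{-2,1}: k∈[3..4] ⇒ +0.766443 -0.287330 = +0.479113;  D = +0.401202+0.261890i
d^3_{-1,1}: k∈[2..4] ⇒ +0.839722 -0.839470 +0.078677 = +0.078929;  D = -0.078929-0.000277i
d^3_{0,1}: k∈[1..3] ⇒ +0.559899 -1.259394 +0.314754 = -0.384741;  D = -0.323644+0.208040i
d^3_{1,1}: k∈[0..2] ⇒ +0.186661 -1.119630 +0.629602 = -0.303366;  D = +0.124998-0.276417i
d^3_{2,1}: k∈[0..1] ⇒ -0.511115 +0.766443 = +0.255327;  D = -0.038186-0.252456i
d^3_{3,1}: single k=0 term ⇒ +0.542038;  D = +0.359415+0.405742i
Y_3^{m'}(θ=0.9656,φ=1.979) and Σ D·Y over m':
  (-0.1649-0.3715i)·(+0.2183+0.0787i)  (+0.4012+0.2619i)·(-0.2693+0.2865i)  (-0.0789-0.0003i)·(-0.0652-0.1508i)  (-0.3236+0.2080i)·(-0.2933+0.0000i)  (+0.1250-0.2764i)·(+0.0652-0.1508i)  (-0.0382-0.2525i)·(-0.2693-0.2865i)  (+0.3594+0.4057i)·(-0.2183+0.0787i)
Y_3^1(R⁻¹ n̂) = -0.295790-0.116966i

Re=-0.2958 Im=-0.1170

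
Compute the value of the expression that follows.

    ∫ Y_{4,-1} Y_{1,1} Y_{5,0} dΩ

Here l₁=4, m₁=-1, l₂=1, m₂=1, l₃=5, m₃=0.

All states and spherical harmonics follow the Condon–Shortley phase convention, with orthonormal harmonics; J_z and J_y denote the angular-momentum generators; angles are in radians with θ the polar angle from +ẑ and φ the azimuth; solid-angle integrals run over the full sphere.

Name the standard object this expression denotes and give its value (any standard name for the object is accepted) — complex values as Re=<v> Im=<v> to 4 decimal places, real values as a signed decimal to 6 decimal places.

This is a Gaunt coefficient — the integral of a triple product of spherical harmonics over the sphere.
Rules hold: Σm=0, L=10 even, 3≤5≤5.
N = 9·3·11 = 297
Δ = 0!·8!·2!/11! = 1/495
Racah Σ t=0..0: t=0:+1/576 = 1/576
⇒ 3j(4 1 5; 0 0 0)² = 5/99, sgn -1
Racah Σ t=0..0: t=0:+1/1440 = 1/1440
⇒ 3j(4 1 5; -1 1 0)² = 2/99, sgn -1
4πI² = N·(3j₀)²·(3jₘ)² = 10/33
I = +1·√(0.30303/4π) = 0.15528807

Gaunt coefficient, +0.155288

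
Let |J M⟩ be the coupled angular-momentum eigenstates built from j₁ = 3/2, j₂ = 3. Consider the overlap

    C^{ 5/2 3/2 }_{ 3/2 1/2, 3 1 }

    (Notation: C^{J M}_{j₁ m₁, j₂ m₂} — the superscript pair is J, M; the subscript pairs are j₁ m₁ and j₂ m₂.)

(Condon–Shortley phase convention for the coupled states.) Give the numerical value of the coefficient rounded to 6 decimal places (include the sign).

triangle: 2!*1!*4!/8! = 48/40320
(j±m)!: 2!*1!*4!*2!*4!*1! = 2304
prefactor² = (2J+1)*Δ*N² = 576/35
  k=0: +1/(0!*2!*1!*4!*0!*0!) = 1/48
  k=1: −1/(1!*1!*0!*3!*1!*1!) = -1/6
Σ = -7/48  ⇒  CG² = 576/35*(-7/48)² = 7/20
CG = −√(7/20) = -0.591608

−√(7/20) ≈ -0.591608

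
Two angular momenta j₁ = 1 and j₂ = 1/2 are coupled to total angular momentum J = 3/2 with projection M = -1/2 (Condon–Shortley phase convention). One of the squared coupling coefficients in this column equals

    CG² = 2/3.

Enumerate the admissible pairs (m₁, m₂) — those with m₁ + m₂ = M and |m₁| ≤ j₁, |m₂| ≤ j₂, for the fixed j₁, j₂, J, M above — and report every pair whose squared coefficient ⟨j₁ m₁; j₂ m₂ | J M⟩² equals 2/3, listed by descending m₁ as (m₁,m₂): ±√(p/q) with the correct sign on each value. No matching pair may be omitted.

Admissible pairs with m₁+m₂ = M = -1/2: (-1,1/2), (0,-1/2)
  (m₁,m₂)=(0,-1/2): CG² = 2/3, CG = +√(2/3)   ← matches the target
  (m₁,m₂)=(-1,1/2): CG² = 1/3, CG = +√(1/3)
Pairs with CG² = 2/3: (0,-1/2): +√(2/3)

(0,-1/2): +√(2/3)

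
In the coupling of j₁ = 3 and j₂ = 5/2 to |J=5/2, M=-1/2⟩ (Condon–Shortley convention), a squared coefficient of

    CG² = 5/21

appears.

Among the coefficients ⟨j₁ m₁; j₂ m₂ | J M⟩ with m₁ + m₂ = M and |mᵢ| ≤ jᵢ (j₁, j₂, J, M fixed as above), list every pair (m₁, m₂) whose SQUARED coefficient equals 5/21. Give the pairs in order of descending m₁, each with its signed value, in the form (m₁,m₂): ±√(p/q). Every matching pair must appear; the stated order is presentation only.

Admissible pairs with m₁+m₂ = M = -1/2: (-3,5/2), (-2,3/2), (-1,1/2), (0,-1/2), (1,-3/2), (2,-5/2)
  (m₁,m₂)=(2,-5/2): CG² = 5/14, CG = +√(5/14)
  (m₁,m₂)=(1,-3/2): CG² = 1/35, CG = −√(1/35)
  (m₁,m₂)=(0,-1/2): CG² = 8/105, CG = −√(8/105)
  (m₁,m₂)=(-1,1/2): CG² = 8/35, CG = +√(8/35)
  (m₁,m₂)=(-2,3/2): CG² = 1/14, CG = −√(1/14)
  (m₁,m₂)=(-3,5/2): CG² = 5/21, CG = −√(5/21)   ← matches the target
Pairs with CG² = 5/21: (-3,5/2): −√(5/21)

(-3,5/2): −√(5/21)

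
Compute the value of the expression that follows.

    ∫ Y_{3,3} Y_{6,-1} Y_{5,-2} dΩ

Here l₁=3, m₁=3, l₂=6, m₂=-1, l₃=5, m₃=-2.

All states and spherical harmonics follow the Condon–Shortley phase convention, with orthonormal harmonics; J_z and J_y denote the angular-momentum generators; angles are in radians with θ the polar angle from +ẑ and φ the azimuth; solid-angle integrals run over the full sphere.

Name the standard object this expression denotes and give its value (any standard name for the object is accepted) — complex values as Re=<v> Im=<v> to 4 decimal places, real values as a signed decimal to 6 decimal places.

Gaunt coefficient, +0.145631

This is a Gaunt coefficient — the integral of a triple product of spherical harmonics over the sphere.
Rules hold: Σm=0, L=14 even, 3≤5≤9.
N = 7·13·11 = 1001
Δ = 4!·2!·8!/15! = 1/675675
Racah Σ t=1..3: t=1:−1/8640 t=2:+1/2304 t=3:−1/8640 = 7/34560
⇒ 3j(3 6 5; 0 0 0)² = 7/429, sgn -1
Racah Σ t=0..0: t=0:+1/34560 = 1/34560
⇒ 3j(3 6 5; 3 -1 -2)² = 7/429, sgn -1
4πI² = N·(3j₀)²·(3jₘ)² = 343/1287
I = +1·√(0.266511/4π) = 0.14563067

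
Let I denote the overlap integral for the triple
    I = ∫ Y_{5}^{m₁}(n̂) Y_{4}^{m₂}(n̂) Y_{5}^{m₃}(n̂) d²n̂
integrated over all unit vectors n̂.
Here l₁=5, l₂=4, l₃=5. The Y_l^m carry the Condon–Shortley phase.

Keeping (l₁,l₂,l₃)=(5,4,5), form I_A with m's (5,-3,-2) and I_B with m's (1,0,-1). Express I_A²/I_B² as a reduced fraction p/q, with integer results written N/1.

21/8

Shared (l₁,l₂,l₃)=(5,4,5): N and (l;000)² cancel in I_A²/I_B².
A: Δ = 4!·6!·4!/15! = 1/3153150; Racah Σ t=0..0: t=0:+1/103680 = 1/103680; ⇒ 3j(5 4 5; 5 -3 -2)² = 7/429, sgn -1
B: Δ = 4!·6!·4!/15! = 1/3153150; Racah Σ t=0..4: t=0:+1/27648 t=1:−1/1296 t=2:+1/768 t=3:−1/4320 t=4:+1/414720 = 7/20736; ⇒ 3j(5 4 5; 1 0 -1)² = 8/1287, sgn +1
I_A²/I_B² = (7/429)/(8/1287) = 21/8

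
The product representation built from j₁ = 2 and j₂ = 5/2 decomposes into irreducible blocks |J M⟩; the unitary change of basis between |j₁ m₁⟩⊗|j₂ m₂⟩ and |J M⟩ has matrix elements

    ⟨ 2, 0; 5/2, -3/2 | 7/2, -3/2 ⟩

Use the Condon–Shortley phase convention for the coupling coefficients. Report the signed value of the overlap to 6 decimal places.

+√(2/7) ≈ +0.534522

√[8·1!3!4!/9! · 2!2!1!4!2!5!] = √(512/7)
  +(−1)^0/∏(0,1,2,1,1,3)! = 1/12  (running 1/12)
  +(−1)^1/∏(1,0,1,0,2,4)! = -1/48  (running 1/16)
⟨..|..⟩ = √(512/7)·(1/16) = +0.534522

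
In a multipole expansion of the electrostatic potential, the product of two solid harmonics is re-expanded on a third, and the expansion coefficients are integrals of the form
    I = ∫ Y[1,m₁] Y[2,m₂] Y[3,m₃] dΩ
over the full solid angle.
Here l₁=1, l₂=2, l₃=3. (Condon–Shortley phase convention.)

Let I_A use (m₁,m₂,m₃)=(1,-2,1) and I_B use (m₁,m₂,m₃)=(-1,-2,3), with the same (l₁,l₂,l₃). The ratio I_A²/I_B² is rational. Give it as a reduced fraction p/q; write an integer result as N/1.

1/15

l's match ⇒ only the (l;m) 3-j factors differ between A and B.
A: triangle coeff Δ(1,2,3) = 1/105; Σ_t [0,0]: t=0:+1/48 = 1/48; (3j)²=1/105 [(1 2 3; 1 -2 1)], sign=+1
B: triangle coeff Δ(1,2,3) = 1/105; Σ_t [0,0]: t=0:+1/48 = 1/48; (3j)²=1/7 [(1 2 3; -1 -2 3)], sign=+1
I_A²/I_B² = (1/105)/(1/7) = 1/15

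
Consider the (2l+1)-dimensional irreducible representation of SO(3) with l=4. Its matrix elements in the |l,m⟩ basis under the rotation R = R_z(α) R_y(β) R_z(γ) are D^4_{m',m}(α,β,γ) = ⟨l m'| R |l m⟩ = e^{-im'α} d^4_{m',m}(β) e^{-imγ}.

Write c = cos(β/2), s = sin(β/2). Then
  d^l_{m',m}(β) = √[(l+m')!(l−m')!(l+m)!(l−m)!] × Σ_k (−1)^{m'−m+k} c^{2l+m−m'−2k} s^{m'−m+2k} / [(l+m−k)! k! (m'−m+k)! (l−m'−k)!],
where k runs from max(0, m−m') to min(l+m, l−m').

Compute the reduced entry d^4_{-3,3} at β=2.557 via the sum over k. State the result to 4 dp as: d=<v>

d^4_{-3,3}(β=2.5570) via the finite sum:
Half-angle: c=0.288152, s=0.957585. N=√(1·5040·5040·1)=5040.000000
The bounds max(0,m−m')=6 and min(l+m,l−m')=7 give 2 terms
  k=6: (−1)^0·5040.0000/(720)·0.2882^2·0.9576^6 = +0.448130
  k=7: (−1)^1·5040.0000/(5040)·0.2882^0·0.9576^8 = -0.706997
d^4_{-3,3}(2.5570) = +0.448130 -0.706997 = -0.258867

d=-0.2589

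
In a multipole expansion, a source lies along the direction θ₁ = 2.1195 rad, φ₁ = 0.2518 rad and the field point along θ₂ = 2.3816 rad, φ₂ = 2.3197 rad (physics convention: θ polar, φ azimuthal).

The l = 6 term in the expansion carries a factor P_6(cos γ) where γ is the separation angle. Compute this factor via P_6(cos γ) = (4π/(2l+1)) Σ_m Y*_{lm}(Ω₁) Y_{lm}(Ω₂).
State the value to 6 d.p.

Expand P_6 via completeness: Σ_{m} conj(Y_{6,m}) at Ω₁ times Y_{6,m} at Ω₂ —
  term(m=-6) = 0.00950 + 0.00152j   from Y*(Ω₁)=0.01117 + 0.18602j, Y(Ω₂)=0.01122 - 0.05041j
  term(m=-5) = -0.04531 + 0.05886j   from Y*(Ω₁)=-0.12106 - 0.37561j, Y(Ω₂)=-0.10674 - 0.15504j
  term(m=-4) = -0.05869 - 0.13226j   from Y*(Ω₁)=0.20125 + 0.31845j, Y(Ω₂)=-0.38001 - 0.05587j
  term(m=-3) = -0.00067 - 0.00005j   from Y*(Ω₁)=0.00115 + 0.00108j, Y(Ω₂)=-0.33473 + 0.26843j
  term(m=-2) = 0.01895 - 0.02915j   from Y*(Ω₁)=-0.30204 - 0.16642j, Y(Ω₂)=-0.00735 + 0.10055j
  term(m=-1) = -0.02137 - 0.03939j   from Y*(Ω₁)=0.12768 + 0.03285j, Y(Ω₂)=-0.23146 - 0.24900j
  term(m=+0) = -0.06507 + 0.00000j   from Y*(Ω₁)=0.31167 + 0.00000j, Y(Ω₂)=-0.20877 + 0.00000j
  term(m=+1) = -0.02137 + 0.03939j   from Y*(Ω₁)=-0.12768 + 0.03285j, Y(Ω₂)=0.23146 - 0.24900j
  term(m=+2) = 0.01895 + 0.02915j   from Y*(Ω₁)=-0.30204 + 0.16642j, Y(Ω₂)=-0.00735 - 0.10055j
  term(m=+3) = -0.00067 + 0.00005j   from Y*(Ω₁)=-0.00115 + 0.00108j, Y(Ω₂)=0.33473 + 0.26843j
  term(m=+4) = -0.05869 + 0.13226j   from Y*(Ω₁)=0.20125 - 0.31845j, Y(Ω₂)=-0.38001 + 0.05587j
  term(m=+5) = -0.04531 - 0.05886j   from Y*(Ω₁)=0.12106 - 0.37561j, Y(Ω₂)=0.10674 - 0.15504j
  term(m=+6) = 0.00950 - 0.00152j   from Y*(Ω₁)=0.01117 - 0.18602j, Y(Ω₂)=0.01122 + 0.05041j
Total Σ_m = -0.26025 - 0.00000j. Multiply by 0.966644: -0.25157 - 0.00000j. P_6(cos γ) = -0.251567

-0.251567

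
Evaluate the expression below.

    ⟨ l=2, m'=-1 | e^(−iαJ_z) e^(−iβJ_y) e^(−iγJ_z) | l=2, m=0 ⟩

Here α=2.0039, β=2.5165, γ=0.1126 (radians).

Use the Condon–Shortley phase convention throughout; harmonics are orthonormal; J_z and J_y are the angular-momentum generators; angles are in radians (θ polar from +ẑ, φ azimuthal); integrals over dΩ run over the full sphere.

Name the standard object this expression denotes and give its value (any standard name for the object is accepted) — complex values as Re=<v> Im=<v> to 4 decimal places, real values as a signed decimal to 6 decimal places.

Wigner D-matrix element, Re=0.2439 Im=-0.5275

This is a Wigner D-matrix element — the rotation-matrix element ⟨l m'| R(α,β,γ) |l m⟩ in the angular-momentum basis.
First d^2_{-1,0}(β=2.5165), then the phase factors e^{-i(-1)α} and e^{-i(0)γ}:
With c≡cos(β/2)=0.307483 and s≡sin(β/2)=0.951554, N=[1·6·2·2]^{1/2}=4.898979
Admissible k: 1..2 (factorial args all ≥0)
  k=1: (−1)^0·4.8990/(2)·0.3075^3·0.9516^1 = +0.067760
  k=2: (−1)^1·4.8990/(2)·0.3075^1·0.9516^3 = -0.648927
d^2_{-1,0}(2.5165) = +0.067760 -0.648927 = -0.581168
Phases: e^{-i·(-1)·2.0039}=-0.419690+0.907668i, e^{-i·(0)·0.1126}=+1.000000+0.000000i ⇒ D=+0.243910-0.527507i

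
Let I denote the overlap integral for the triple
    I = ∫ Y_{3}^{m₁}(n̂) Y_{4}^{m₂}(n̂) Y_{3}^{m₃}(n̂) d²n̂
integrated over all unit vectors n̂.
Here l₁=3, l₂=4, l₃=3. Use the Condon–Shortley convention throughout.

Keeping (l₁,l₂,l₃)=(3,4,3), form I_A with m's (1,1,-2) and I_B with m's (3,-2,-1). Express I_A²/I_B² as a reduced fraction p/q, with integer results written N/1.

Same 3,4,3: normalisation and zero-m 3j drop out of the ratio.
A: Δ: 4! 2! 4! / 11! → 1/34650; sum: t=1:−1/144 t=2:+1/48 = 1/72; 3j²(3 4 3; 1 1 -2) = Δ·Π!·Σ² = 16/693  (sign -1)
B: Δ: 4! 2! 4! / 11! → 1/34650; sum: t=0:+1/192 = 1/192; 3j²(3 4 3; 3 -2 -1) = Δ·Π!·Σ² = 3/77  (sign +1)
I_A²/I_B² = (16/693)/(3/77) = 16/27

16/27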